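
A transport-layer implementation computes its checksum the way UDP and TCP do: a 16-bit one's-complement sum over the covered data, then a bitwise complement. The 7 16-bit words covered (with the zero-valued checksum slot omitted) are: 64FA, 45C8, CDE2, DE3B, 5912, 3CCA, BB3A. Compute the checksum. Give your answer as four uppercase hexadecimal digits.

5807

One's-complement addition (fold any carry out of bit 15 back into bit 0):
  0x64FA + 0x45C8 = 0x0AAC2
  0xAAC2 + 0xCDE2 = 0x178A4 → wrap carry → 0x78A5
  0x78A5 + 0xDE3B = 0x156E0 → wrap carry → 0x56E1
  0x56E1 + 0x5912 = 0x0AFF3
  0xAFF3 + 0x3CCA = 0x0ECBD
  0xECBD + 0xBB3A = 0x1A7F7 → wrap carry → 0xA7F8
One's-complement sum = 0xA7F8.
Checksum = ~0xA7F8 & 0xFFFF = 0x5807.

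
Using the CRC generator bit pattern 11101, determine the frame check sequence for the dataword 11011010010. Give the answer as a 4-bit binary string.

Append 4 zeros: 110110100100000. Divide by 11101 (XOR where the leading bit is 1):
  pos 0: 11011 XOR 11101 = 00110
  pos 2: 11001 XOR 11101 = 00100
  pos 4: 10000 XOR 11101 = 01101
  pos 5: 11011 XOR 11101 = 00110
  pos 7: 11000 XOR 11101 = 00101
  pos 9: 10100 XOR 11101 = 01001
  pos 10: 10010 XOR 11101 = 01111
Remainder (last 4 bits) = 1111. This is the CRC / FCS.

1111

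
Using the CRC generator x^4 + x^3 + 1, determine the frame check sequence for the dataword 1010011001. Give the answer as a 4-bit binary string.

1011

Append 4 zeros: 10100110010000. Divide by 11001 (XOR where the leading bit is 1):
  pos 0: 10100 XOR 11001 = 01101
  pos 1: 11011 XOR 11001 = 00010
  pos 4: 10100 XOR 11001 = 01101
  pos 5: 11011 XOR 11001 = 00010
  pos 8: 10000 XOR 11001 = 01001
  pos 9: 10010 XOR 11001 = 01011
Remainder (last 4 bits) = 1011. This is the CRC / FCS.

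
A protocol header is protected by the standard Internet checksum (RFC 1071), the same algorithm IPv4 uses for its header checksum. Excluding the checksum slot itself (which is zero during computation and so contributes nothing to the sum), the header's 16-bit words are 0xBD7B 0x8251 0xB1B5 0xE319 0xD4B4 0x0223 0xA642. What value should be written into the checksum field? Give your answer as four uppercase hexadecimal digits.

AE48

One's-complement addition (fold any carry out of bit 15 back into bit 0):
  0xBD7B + 0x8251 = 0x13FCC → wrap carry → 0x3FCD
  0x3FCD + 0xB1B5 = 0x0F182
  0xF182 + 0xE319 = 0x1D49B → wrap carry → 0xD49C
  0xD49C + 0xD4B4 = 0x1A950 → wrap carry → 0xA951
  0xA951 + 0x0223 = 0x0AB74
  0xAB74 + 0xA642 = 0x151B6 → wrap carry → 0x51B7
One's-complement sum = 0x51B7.
Checksum = ~0x51B7 & 0xFFFF = 0xAE48.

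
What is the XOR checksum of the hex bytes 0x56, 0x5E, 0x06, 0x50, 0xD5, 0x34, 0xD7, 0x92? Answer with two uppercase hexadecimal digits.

FA

XOR the bytes together:
  start with 0x56
  0x56 ⊕ 0x5E = 0x08
  0x08 ⊕ 0x06 = 0x0E
  0x0E ⊕ 0x50 = 0x5E
  0x5E ⊕ 0xD5 = 0x8B
  0x8B ⊕ 0x34 = 0xBF
  0xBF ⊕ 0xD7 = 0x68
  0x68 ⊕ 0x92 = 0xFA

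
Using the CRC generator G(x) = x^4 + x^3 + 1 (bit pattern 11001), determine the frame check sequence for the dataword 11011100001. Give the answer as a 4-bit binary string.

0001

Append 4 zeros: 110111000010000. Divide by 11001 (XOR where the leading bit is 1):
  pos 0: 11011 XOR 11001 = 00010
  pos 3: 10100 XOR 11001 = 01101
  pos 4: 11010 XOR 11001 = 00011
  pos 7: 11010 XOR 11001 = 00011
  pos 10: 11000 XOR 11001 = 00001
Remainder (last 4 bits) = 0001. This is the CRC / FCS.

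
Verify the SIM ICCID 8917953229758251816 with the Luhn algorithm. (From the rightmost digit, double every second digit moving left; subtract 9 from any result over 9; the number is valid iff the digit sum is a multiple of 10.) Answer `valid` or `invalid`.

From the right, keep odd positions and double even positions (subtract 9 from any doubled value over 9):
  doubled (positions 2,4,...): 2 2 4 1 9 4 1 5 9 → sum 37
  kept (positions 1,3,...): 6 8 5 8 7 2 3 9 1 8 → sum 57
Total = 94.
94 mod 10 = 4, so the number is invalid.

invalid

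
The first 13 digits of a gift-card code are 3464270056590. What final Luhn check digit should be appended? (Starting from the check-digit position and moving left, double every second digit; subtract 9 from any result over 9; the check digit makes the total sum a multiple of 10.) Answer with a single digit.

5

Partial digits right→left: 0 9 5 6 5 0 0 7 2 4 6 4 3
Double every second digit counting from the check-digit position (so the 1st, 3rd, 5th, ... of the partial from the right).
  doubled (with −9 where >9): 0 1 1 0 4 3 6 → sum 15
  kept as-is: 9 6 0 7 4 4 → sum 30
Total = 15 + 30 = 45.
Check digit = (10 − (45 mod 10)) mod 10 = 5.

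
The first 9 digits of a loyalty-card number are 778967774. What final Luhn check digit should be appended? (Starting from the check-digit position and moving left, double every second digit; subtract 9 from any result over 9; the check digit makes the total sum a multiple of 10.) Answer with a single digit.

Partial digits right→left: 4 7 7 7 6 9 8 7 7
Double every second digit counting from the check-digit position (so the 1st, 3rd, 5th, ... of the partial from the right).
  doubled (with −9 where >9): 8 5 3 7 5 → sum 28
  kept as-is: 7 7 9 7 → sum 30
Total = 28 + 30 = 58.
Check digit = (10 − (58 mod 10)) mod 10 = 2.

2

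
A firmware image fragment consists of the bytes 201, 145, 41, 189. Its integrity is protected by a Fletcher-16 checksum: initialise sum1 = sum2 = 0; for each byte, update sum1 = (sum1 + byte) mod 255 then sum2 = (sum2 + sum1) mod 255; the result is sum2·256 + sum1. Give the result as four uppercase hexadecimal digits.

Running sums (mod 255):
  after byte 0 (201): sum1=201, sum2=201
  after byte 1 (145): sum1=91, sum2=37
  after byte 2 (41): sum1=132, sum2=169
  after byte 3 (189): sum1=66, sum2=235
Checksum = sum2·256 + sum1 = 235·256 + 66 = 60226 = 0xEB42.

EB42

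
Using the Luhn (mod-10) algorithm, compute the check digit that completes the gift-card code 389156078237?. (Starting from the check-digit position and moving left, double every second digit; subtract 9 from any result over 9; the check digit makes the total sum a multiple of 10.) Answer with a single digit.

Partial digits right→left: 7 3 2 8 7 0 6 5 1 9 8 3
Double every second digit counting from the check-digit position (so the 1st, 3rd, 5th, ... of the partial from the right).
  doubled (with −9 where >9): 5 4 5 3 2 7 → sum 26
  kept as-is: 3 8 0 5 9 3 → sum 28
Total = 26 + 28 = 54.
Check digit = (10 − (54 mod 10)) mod 10 = 6.

6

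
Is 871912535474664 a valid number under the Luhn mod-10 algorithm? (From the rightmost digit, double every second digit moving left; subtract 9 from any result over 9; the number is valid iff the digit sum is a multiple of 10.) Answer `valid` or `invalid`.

valid

From the right, keep odd positions and double even positions (subtract 9 from any doubled value over 9):
  doubled (positions 2,4,...): 3 8 8 6 4 9 5 → sum 43
  kept (positions 1,3,...): 4 6 7 5 5 1 1 8 → sum 37
Total = 80.
80 mod 10 = 0, so the number is valid.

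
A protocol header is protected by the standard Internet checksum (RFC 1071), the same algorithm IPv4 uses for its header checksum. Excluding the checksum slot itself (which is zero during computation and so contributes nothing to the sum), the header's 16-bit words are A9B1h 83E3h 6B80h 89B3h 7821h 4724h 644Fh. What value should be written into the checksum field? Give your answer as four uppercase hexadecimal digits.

B9A1

One's-complement addition (fold any carry out of bit 15 back into bit 0):
  0xA9B1 + 0x83E3 = 0x12D94 → wrap carry → 0x2D95
  0x2D95 + 0x6B80 = 0x09915
  0x9915 + 0x89B3 = 0x122C8 → wrap carry → 0x22C9
  0x22C9 + 0x7821 = 0x09AEA
  0x9AEA + 0x4724 = 0x0E20E
  0xE20E + 0x644F = 0x1465D → wrap carry → 0x465E
One's-complement sum = 0x465E.
Checksum = ~0x465E & 0xFFFF = 0xB9A1.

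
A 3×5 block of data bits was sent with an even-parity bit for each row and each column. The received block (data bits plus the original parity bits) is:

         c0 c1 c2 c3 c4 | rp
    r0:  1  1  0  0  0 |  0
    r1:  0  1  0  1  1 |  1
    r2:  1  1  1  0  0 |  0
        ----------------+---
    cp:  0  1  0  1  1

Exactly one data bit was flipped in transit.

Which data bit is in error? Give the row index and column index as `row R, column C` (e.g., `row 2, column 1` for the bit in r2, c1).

row 2, column 2

Recompute each row's even parity and compare to rp:
  r0: data parity 0, sent rp 0 → ok
  r1: data parity 1, sent rp 1 → ok
  r2: data parity 1, sent rp 0 → mismatch
Recompute each column's even parity and compare to cp:
  c0: data parity 0, sent cp 0 → ok
  c1: data parity 1, sent cp 1 → ok
  c2: data parity 1, sent cp 0 → mismatch
  c3: data parity 1, sent cp 1 → ok
  c4: data parity 1, sent cp 1 → ok
Exactly one row (r2) and one column (c2) fail → the flipped bit is at their intersection.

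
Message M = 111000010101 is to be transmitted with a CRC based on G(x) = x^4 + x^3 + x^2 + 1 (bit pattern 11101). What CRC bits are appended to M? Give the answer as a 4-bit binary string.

Append 4 zeros: 1110000101010000. Divide by 11101 (XOR where the leading bit is 1):
  pos 0: 11100 XOR 11101 = 00001
  pos 4: 10010 XOR 11101 = 01111
  pos 5: 11111 XOR 11101 = 00010
  pos 8: 10010 XOR 11101 = 01111
  pos 9: 11110 XOR 11101 = 00011
Remainder (last 4 bits) = 1100. This is the CRC / FCS.

1100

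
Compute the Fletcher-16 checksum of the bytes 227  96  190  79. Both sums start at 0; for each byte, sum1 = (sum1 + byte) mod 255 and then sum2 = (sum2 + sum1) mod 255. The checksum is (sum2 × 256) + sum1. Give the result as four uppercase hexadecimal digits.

7D52

Running sums (mod 255):
  after byte 0 (227): sum1=227, sum2=227
  after byte 1 (96): sum1=68, sum2=40
  after byte 2 (190): sum1=3, sum2=43
  after byte 3 (79): sum1=82, sum2=125
Checksum = sum2·256 + sum1 = 125·256 + 82 = 32082 = 0x7D52.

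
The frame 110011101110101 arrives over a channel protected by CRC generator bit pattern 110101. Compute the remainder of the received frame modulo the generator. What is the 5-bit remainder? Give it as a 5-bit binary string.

Modulo-2 division of 110011101110101 by 110101:
  pos 0: 110011 XOR 110101 = 000110
  pos 3: 110101 XOR 110101 = 000000
  pos 9: 110101 XOR 110101 = 000000
Remainder = 00000 (zero — the frame passes the CRC check).

00000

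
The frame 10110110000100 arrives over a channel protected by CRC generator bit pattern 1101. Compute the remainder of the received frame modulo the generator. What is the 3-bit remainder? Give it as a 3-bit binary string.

011

Modulo-2 division of 10110110000100 by 1101:
  pos 0: 1011 XOR 1101 = 0110
  pos 1: 1100 XOR 1101 = 0001
  pos 4: 1110 XOR 1101 = 0011
  pos 6: 1100 XOR 1101 = 0001
  pos 9: 1010 XOR 1101 = 0111
  pos 10: 1110 XOR 1101 = 0011
Remainder = 011 (nonzero — an error is detected).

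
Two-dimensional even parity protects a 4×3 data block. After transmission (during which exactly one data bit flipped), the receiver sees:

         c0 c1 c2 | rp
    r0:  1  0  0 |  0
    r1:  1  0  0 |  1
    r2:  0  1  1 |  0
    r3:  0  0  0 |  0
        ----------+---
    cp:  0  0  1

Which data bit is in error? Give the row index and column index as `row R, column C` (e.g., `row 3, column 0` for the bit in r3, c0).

Recompute each row's even parity and compare to rp:
  r0: data parity 1, sent rp 0 → mismatch
  r1: data parity 1, sent rp 1 → ok
  r2: data parity 0, sent rp 0 → ok
  r3: data parity 0, sent rp 0 → ok
Recompute each column's even parity and compare to cp:
  c0: data parity 0, sent cp 0 → ok
  c1: data parity 1, sent cp 0 → mismatch
  c2: data parity 1, sent cp 1 → ok
Exactly one row (r0) and one column (c1) fail → the flipped bit is at their intersection.

row 0, column 1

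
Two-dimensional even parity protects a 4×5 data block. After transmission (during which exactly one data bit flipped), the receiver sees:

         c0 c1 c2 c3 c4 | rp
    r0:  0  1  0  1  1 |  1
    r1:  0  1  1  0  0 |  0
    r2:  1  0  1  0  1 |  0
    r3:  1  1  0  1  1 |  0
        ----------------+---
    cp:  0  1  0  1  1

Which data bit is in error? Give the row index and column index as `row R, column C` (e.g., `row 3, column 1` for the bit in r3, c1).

Recompute each row's even parity and compare to rp:
  r0: data parity 1, sent rp 1 → ok
  r1: data parity 0, sent rp 0 → ok
  r2: data parity 1, sent rp 0 → mismatch
  r3: data parity 0, sent rp 0 → ok
Recompute each column's even parity and compare to cp:
  c0: data parity 0, sent cp 0 → ok
  c1: data parity 1, sent cp 1 → ok
  c2: data parity 0, sent cp 0 → ok
  c3: data parity 0, sent cp 1 → mismatch
  c4: data parity 1, sent cp 1 → ok
Exactly one row (r2) and one column (c3) fail → the flipped bit is at their intersection.

row 2, column 3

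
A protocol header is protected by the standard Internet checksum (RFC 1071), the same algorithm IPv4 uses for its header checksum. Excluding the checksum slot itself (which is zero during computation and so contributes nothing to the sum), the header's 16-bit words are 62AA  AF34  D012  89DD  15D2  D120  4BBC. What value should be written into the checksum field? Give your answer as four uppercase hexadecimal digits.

6181

One's-complement addition (fold any carry out of bit 15 back into bit 0):
  0x62AA + 0xAF34 = 0x111DE → wrap carry → 0x11DF
  0x11DF + 0xD012 = 0x0E1F1
  0xE1F1 + 0x89DD = 0x16BCE → wrap carry → 0x6BCF
  0x6BCF + 0x15D2 = 0x081A1
  0x81A1 + 0xD120 = 0x152C1 → wrap carry → 0x52C2
  0x52C2 + 0x4BBC = 0x09E7E
One's-complement sum = 0x9E7E.
Checksum = ~0x9E7E & 0xFFFF = 0x6181.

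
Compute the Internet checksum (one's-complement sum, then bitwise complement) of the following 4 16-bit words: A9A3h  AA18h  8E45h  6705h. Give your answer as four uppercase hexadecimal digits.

B6F8

One's-complement addition (fold any carry out of bit 15 back into bit 0):
  0xA9A3 + 0xAA18 = 0x153BB → wrap carry → 0x53BC
  0x53BC + 0x8E45 = 0x0E201
  0xE201 + 0x6705 = 0x14906 → wrap carry → 0x4907
One's-complement sum = 0x4907.
Checksum = ~0x4907 & 0xFFFF = 0xB6F8.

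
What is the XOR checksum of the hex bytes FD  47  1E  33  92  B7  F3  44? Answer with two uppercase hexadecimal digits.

XOR the bytes together:
  start with 0xFD
  0xFD ⊕ 0x47 = 0xBA
  0xBA ⊕ 0x1E = 0xA4
  0xA4 ⊕ 0x33 = 0x97
  0x97 ⊕ 0x92 = 0x05
  0x05 ⊕ 0xB7 = 0xB2
  0xB2 ⊕ 0xF3 = 0x41
  0x41 ⊕ 0x44 = 0x05

05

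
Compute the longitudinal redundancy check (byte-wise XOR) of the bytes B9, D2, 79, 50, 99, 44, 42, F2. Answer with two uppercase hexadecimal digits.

2F

XOR the bytes together:
  start with 0xB9
  0xB9 ⊕ 0xD2 = 0x6B
  0x6B ⊕ 0x79 = 0x12
  0x12 ⊕ 0x50 = 0x42
  0x42 ⊕ 0x99 = 0xDB
  0xDB ⊕ 0x44 = 0x9F
  0x9F ⊕ 0x42 = 0xDD
  0xDD ⊕ 0xF2 = 0x2F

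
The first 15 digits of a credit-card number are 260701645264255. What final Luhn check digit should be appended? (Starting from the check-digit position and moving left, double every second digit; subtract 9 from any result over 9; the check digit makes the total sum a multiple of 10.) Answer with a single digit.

Partial digits right→left: 5 5 2 4 6 2 5 4 6 1 0 7 0 6 2
Double every second digit counting from the check-digit position (so the 1st, 3rd, 5th, ... of the partial from the right).
  doubled (with −9 where >9): 1 4 3 1 3 0 0 4 → sum 16
  kept as-is: 5 4 2 4 1 7 6 → sum 29
Total = 16 + 29 = 45.
Check digit = (10 − (45 mod 10)) mod 10 = 5.

5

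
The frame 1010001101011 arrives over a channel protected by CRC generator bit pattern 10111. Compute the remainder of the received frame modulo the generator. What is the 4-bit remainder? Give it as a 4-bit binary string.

Modulo-2 division of 1010001101011 by 10111:
  pos 0: 10100 XOR 10111 = 00011
  pos 3: 11011 XOR 10111 = 01100
  pos 4: 11000 XOR 10111 = 01111
  pos 5: 11111 XOR 10111 = 01000
  pos 6: 10000 XOR 10111 = 00111
  pos 8: 11111 XOR 10111 = 01000
Remainder = 1000 (nonzero — an error is detected).

1000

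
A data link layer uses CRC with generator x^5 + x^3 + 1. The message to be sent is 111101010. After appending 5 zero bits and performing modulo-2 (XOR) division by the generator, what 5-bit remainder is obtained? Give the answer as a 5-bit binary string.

Append 5 zeros: 11110101000000. Divide by 101001 (XOR where the leading bit is 1):
  pos 0: 111101 XOR 101001 = 010100
  pos 1: 101000 XOR 101001 = 000001
  pos 6: 110000 XOR 101001 = 011001
  pos 7: 110010 XOR 101001 = 011011
  pos 8: 110110 XOR 101001 = 011111
Remainder (last 5 bits) = 11111. This is the CRC / FCS.

11111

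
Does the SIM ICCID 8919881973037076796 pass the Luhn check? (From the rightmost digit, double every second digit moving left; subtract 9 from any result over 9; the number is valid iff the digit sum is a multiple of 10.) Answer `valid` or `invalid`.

valid

From the right, keep odd positions and double even positions (subtract 9 from any doubled value over 9):
  doubled (positions 2,4,...): 9 3 0 6 6 9 7 9 9 → sum 58
  kept (positions 1,3,...): 6 7 7 7 0 7 1 8 1 8 → sum 52
Total = 110.
110 mod 10 = 0, so the number is valid.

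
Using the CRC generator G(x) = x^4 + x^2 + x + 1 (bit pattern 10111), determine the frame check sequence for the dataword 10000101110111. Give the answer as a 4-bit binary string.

1010

Append 4 zeros: 100001011101110000. Divide by 10111 (XOR where the leading bit is 1):
  pos 0: 10000 XOR 10111 = 00111
  pos 2: 11110 XOR 10111 = 01001
  pos 3: 10011 XOR 10111 = 00100
  pos 5: 10011 XOR 10111 = 00100
  pos 7: 10001 XOR 10111 = 00110
  pos 9: 11011 XOR 10111 = 01100
  pos 10: 11000 XOR 10111 = 01111
  pos 11: 11110 XOR 10111 = 01001
  pos 12: 10010 XOR 10111 = 00101
Remainder (last 4 bits) = 1010. This is the CRC / FCS.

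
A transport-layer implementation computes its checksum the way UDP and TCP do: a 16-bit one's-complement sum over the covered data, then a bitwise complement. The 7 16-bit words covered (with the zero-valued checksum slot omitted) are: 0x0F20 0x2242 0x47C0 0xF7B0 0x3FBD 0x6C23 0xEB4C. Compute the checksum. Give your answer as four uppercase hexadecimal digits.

F7FE

One's-complement addition (fold any carry out of bit 15 back into bit 0):
  0x0F20 + 0x2242 = 0x03162
  0x3162 + 0x47C0 = 0x07922
  0x7922 + 0xF7B0 = 0x170D2 → wrap carry → 0x70D3
  0x70D3 + 0x3FBD = 0x0B090
  0xB090 + 0x6C23 = 0x11CB3 → wrap carry → 0x1CB4
  0x1CB4 + 0xEB4C = 0x10800 → wrap carry → 0x0801
One's-complement sum = 0x0801.
Checksum = ~0x0801 & 0xFFFF = 0xF7FE.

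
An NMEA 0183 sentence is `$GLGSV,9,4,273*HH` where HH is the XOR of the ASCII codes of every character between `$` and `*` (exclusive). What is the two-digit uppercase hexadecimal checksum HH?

5E

XOR the ASCII codes of the payload characters:
  'G' = 0x47 → acc = 0x47
  'L' = 0x4C → acc = 0x0B
  'G' = 0x47 → acc = 0x4C
  'S' = 0x53 → acc = 0x1F
  'V' = 0x56 → acc = 0x49
  ',' = 0x2C → acc = 0x65
  '9' = 0x39 → acc = 0x5C
  ',' = 0x2C → acc = 0x70
  '4' = 0x34 → acc = 0x44
  ',' = 0x2C → acc = 0x68
  '2' = 0x32 → acc = 0x5A
  '7' = 0x37 → acc = 0x6D
  '3' = 0x33 → acc = 0x5E
Checksum = 0x5E.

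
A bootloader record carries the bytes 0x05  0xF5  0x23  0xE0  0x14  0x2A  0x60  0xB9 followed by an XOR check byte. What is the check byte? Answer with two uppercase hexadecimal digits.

D4

XOR the bytes together:
  start with 0x05
  0x05 ⊕ 0xF5 = 0xF0
  0xF0 ⊕ 0x23 = 0xD3
  0xD3 ⊕ 0xE0 = 0x33
  0x33 ⊕ 0x14 = 0x27
  0x27 ⊕ 0x2A = 0x0D
  0x0D ⊕ 0x60 = 0x6D
  0x6D ⊕ 0xB9 = 0xD4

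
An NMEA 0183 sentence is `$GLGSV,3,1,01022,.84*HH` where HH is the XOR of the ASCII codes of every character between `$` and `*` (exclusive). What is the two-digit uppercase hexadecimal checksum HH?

XOR the ASCII codes of the payload characters:
  'G' = 0x47 → acc = 0x47
  'L' = 0x4C → acc = 0x0B
  'G' = 0x47 → acc = 0x4C
  'S' = 0x53 → acc = 0x1F
  'V' = 0x56 → acc = 0x49
  ',' = 0x2C → acc = 0x65
  '3' = 0x33 → acc = 0x56
  ',' = 0x2C → acc = 0x7A
  '1' = 0x31 → acc = 0x4B
  ',' = 0x2C → acc = 0x67
  '0' = 0x30 → acc = 0x57
  '1' = 0x31 → acc = 0x66
  '0' = 0x30 → acc = 0x56
  '2' = 0x32 → acc = 0x64
  '2' = 0x32 → acc = 0x56
  ',' = 0x2C → acc = 0x7A
  '.' = 0x2E → acc = 0x54
  '8' = 0x38 → acc = 0x6C
  '4' = 0x34 → acc = 0x58
Checksum = 0x58.

58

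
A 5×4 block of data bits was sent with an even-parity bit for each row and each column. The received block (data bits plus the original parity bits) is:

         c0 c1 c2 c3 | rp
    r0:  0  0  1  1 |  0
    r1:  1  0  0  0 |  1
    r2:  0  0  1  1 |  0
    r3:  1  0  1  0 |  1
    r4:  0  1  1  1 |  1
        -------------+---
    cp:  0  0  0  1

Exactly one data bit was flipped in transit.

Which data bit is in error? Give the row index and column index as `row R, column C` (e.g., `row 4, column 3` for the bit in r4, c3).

Recompute each row's even parity and compare to rp:
  r0: data parity 0, sent rp 0 → ok
  r1: data parity 1, sent rp 1 → ok
  r2: data parity 0, sent rp 0 → ok
  r3: data parity 0, sent rp 1 → mismatch
  r4: data parity 1, sent rp 1 → ok
Recompute each column's even parity and compare to cp:
  c0: data parity 0, sent cp 0 → ok
  c1: data parity 1, sent cp 0 → mismatch
  c2: data parity 0, sent cp 0 → ok
  c3: data parity 1, sent cp 1 → ok
Exactly one row (r3) and one column (c1) fail → the flipped bit is at their intersection.

row 3, column 1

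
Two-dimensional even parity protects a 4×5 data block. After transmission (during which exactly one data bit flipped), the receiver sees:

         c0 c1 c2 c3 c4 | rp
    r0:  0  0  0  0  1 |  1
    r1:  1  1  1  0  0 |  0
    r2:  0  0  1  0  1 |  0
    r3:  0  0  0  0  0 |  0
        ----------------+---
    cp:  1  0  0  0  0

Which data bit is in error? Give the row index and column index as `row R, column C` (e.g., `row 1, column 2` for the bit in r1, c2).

Recompute each row's even parity and compare to rp:
  r0: data parity 1, sent rp 1 → ok
  r1: data parity 1, sent rp 0 → mismatch
  r2: data parity 0, sent rp 0 → ok
  r3: data parity 0, sent rp 0 → ok
Recompute each column's even parity and compare to cp:
  c0: data parity 1, sent cp 1 → ok
  c1: data parity 1, sent cp 0 → mismatch
  c2: data parity 0, sent cp 0 → ok
  c3: data parity 0, sent cp 0 → ok
  c4: data parity 0, sent cp 0 → ok
Exactly one row (r1) and one column (c1) fail → the flipped bit is at their intersection.

row 1, column 1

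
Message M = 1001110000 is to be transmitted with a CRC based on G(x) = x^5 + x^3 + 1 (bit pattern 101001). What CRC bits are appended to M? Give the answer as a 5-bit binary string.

Append 5 zeros: 100111000000000. Divide by 101001 (XOR where the leading bit is 1):
  pos 0: 100111 XOR 101001 = 001110
  pos 2: 111000 XOR 101001 = 010001
  pos 3: 100010 XOR 101001 = 001011
  pos 5: 101100 XOR 101001 = 000101
  pos 8: 101000 XOR 101001 = 000001
Remainder (last 5 bits) = 00010. This is the CRC / FCS.

00010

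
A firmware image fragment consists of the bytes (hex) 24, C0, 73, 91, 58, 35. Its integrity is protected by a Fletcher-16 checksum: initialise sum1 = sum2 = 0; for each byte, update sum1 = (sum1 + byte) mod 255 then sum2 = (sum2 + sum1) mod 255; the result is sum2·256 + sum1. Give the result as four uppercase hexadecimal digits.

0577

Running sums (mod 255):
  after byte 0 (24): sum1=36, sum2=36
  after byte 1 (C0): sum1=228, sum2=9
  after byte 2 (73): sum1=88, sum2=97
  after byte 3 (91): sum1=233, sum2=75
  after byte 4 (58): sum1=66, sum2=141
  after byte 5 (35): sum1=119, sum2=5
Checksum = sum2·256 + sum1 = 5·256 + 119 = 1399 = 0x0577.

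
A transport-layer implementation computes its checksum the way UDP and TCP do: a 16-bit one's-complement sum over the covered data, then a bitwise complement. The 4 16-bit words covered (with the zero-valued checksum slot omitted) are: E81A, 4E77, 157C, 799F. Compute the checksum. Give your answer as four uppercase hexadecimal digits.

3A52

One's-complement addition (fold any carry out of bit 15 back into bit 0):
  0xE81A + 0x4E77 = 0x13691 → wrap carry → 0x3692
  0x3692 + 0x157C = 0x04C0E
  0x4C0E + 0x799F = 0x0C5AD
One's-complement sum = 0xC5AD.
Checksum = ~0xC5AD & 0xFFFF = 0x3A52.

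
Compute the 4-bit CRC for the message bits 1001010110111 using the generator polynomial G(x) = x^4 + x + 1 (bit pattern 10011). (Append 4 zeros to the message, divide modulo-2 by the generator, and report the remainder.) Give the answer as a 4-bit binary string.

Append 4 zeros: 10010101101110000. Divide by 10011 (XOR where the leading bit is 1):
  pos 0: 10010 XOR 10011 = 00001
  pos 4: 11011 XOR 10011 = 01000
  pos 5: 10000 XOR 10011 = 00011
  pos 8: 11111 XOR 10011 = 01100
  pos 9: 11000 XOR 10011 = 01011
  pos 10: 10110 XOR 10011 = 00101
  pos 12: 10100 XOR 10011 = 00111
Remainder (last 4 bits) = 0111. This is the CRC / FCS.

0111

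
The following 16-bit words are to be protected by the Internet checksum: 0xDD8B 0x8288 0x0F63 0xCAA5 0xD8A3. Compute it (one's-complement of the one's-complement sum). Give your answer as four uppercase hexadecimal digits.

One's-complement addition (fold any carry out of bit 15 back into bit 0):
  0xDD8B + 0x8288 = 0x16013 → wrap carry → 0x6014
  0x6014 + 0x0F63 = 0x06F77
  0x6F77 + 0xCAA5 = 0x13A1C → wrap carry → 0x3A1D
  0x3A1D + 0xD8A3 = 0x112C0 → wrap carry → 0x12C1
One's-complement sum = 0x12C1.
Checksum = ~0x12C1 & 0xFFFF = 0xED3E.

ED3E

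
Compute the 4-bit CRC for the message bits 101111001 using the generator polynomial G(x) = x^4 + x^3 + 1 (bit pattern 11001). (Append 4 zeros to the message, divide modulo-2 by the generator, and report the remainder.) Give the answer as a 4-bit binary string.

Append 4 zeros: 1011110010000. Divide by 11001 (XOR where the leading bit is 1):
  pos 0: 10111 XOR 11001 = 01110
  pos 1: 11101 XOR 11001 = 00100
  pos 3: 10000 XOR 11001 = 01001
  pos 4: 10011 XOR 11001 = 01010
  pos 5: 10100 XOR 11001 = 01101
  pos 6: 11010 XOR 11001 = 00011
Remainder (last 4 bits) = 1100. This is the CRC / FCS.

1100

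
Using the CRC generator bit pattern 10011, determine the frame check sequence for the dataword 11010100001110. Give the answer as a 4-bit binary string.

0001

Append 4 zeros: 110101000011100000. Divide by 10011 (XOR where the leading bit is 1):
  pos 0: 11010 XOR 10011 = 01001
  pos 1: 10011 XOR 10011 = 00000
  pos 10: 11100 XOR 10011 = 01111
  pos 11: 11110 XOR 10011 = 01101
  pos 12: 11010 XOR 10011 = 01001
  pos 13: 10010 XOR 10011 = 00001
Remainder (last 4 bits) = 0001. This is the CRC / FCS.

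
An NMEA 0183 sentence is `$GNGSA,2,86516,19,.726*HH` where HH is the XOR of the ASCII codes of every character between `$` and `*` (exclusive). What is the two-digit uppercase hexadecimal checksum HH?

XOR the ASCII codes of the payload characters:
  'G' = 0x47 → acc = 0x47
  'N' = 0x4E → acc = 0x09
  'G' = 0x47 → acc = 0x4E
  'S' = 0x53 → acc = 0x1D
  'A' = 0x41 → acc = 0x5C
  ',' = 0x2C → acc = 0x70
  '2' = 0x32 → acc = 0x42
  ',' = 0x2C → acc = 0x6E
  '8' = 0x38 → acc = 0x56
  '6' = 0x36 → acc = 0x60
  '5' = 0x35 → acc = 0x55
  '1' = 0x31 → acc = 0x64
  '6' = 0x36 → acc = 0x52
  ',' = 0x2C → acc = 0x7E
  '1' = 0x31 → acc = 0x4F
  '9' = 0x39 → acc = 0x76
  ',' = 0x2C → acc = 0x5A
  '.' = 0x2E → acc = 0x74
  '7' = 0x37 → acc = 0x43
  '2' = 0x32 → acc = 0x71
  '6' = 0x36 → acc = 0x47
Checksum = 0x47.

47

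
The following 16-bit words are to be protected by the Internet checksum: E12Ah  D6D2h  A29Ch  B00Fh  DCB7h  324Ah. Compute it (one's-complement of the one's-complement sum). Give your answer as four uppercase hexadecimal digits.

One's-complement addition (fold any carry out of bit 15 back into bit 0):
  0xE12A + 0xD6D2 = 0x1B7FC → wrap carry → 0xB7FD
  0xB7FD + 0xA29C = 0x15A99 → wrap carry → 0x5A9A
  0x5A9A + 0xB00F = 0x10AA9 → wrap carry → 0x0AAA
  0x0AAA + 0xDCB7 = 0x0E761
  0xE761 + 0x324A = 0x119AB → wrap carry → 0x19AC
One's-complement sum = 0x19AC.
Checksum = ~0x19AC & 0xFFFF = 0xE653.

E653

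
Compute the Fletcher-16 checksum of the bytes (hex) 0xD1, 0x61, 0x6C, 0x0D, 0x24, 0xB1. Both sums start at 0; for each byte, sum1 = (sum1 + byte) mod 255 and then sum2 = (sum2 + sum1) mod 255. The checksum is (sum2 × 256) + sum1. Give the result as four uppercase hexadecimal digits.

A482

Running sums (mod 255):
  after byte 0 (0xD1): sum1=209, sum2=209
  after byte 1 (0x61): sum1=51, sum2=5
  after byte 2 (0x6C): sum1=159, sum2=164
  after byte 3 (0x0D): sum1=172, sum2=81
  after byte 4 (0x24): sum1=208, sum2=34
  after byte 5 (0xB1): sum1=130, sum2=164
Checksum = sum2·256 + sum1 = 164·256 + 130 = 42114 = 0xA482.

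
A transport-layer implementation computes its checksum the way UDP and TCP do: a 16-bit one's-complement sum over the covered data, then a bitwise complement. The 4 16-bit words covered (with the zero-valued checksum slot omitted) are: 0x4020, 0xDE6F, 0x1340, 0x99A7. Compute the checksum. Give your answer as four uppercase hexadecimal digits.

3488

One's-complement addition (fold any carry out of bit 15 back into bit 0):
  0x4020 + 0xDE6F = 0x11E8F → wrap carry → 0x1E90
  0x1E90 + 0x1340 = 0x031D0
  0x31D0 + 0x99A7 = 0x0CB77
One's-complement sum = 0xCB77.
Checksum = ~0xCB77 & 0xFFFF = 0x3488.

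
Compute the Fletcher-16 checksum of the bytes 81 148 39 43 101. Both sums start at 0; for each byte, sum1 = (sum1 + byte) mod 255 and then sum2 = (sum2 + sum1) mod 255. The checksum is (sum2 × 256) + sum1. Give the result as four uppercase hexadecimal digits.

1A9D

Running sums (mod 255):
  after byte 0 (81): sum1=81, sum2=81
  after byte 1 (148): sum1=229, sum2=55
  after byte 2 (39): sum1=13, sum2=68
  after byte 3 (43): sum1=56, sum2=124
  after byte 4 (101): sum1=157, sum2=26
Checksum = sum2·256 + sum1 = 26·256 + 157 = 6813 = 0x1A9D.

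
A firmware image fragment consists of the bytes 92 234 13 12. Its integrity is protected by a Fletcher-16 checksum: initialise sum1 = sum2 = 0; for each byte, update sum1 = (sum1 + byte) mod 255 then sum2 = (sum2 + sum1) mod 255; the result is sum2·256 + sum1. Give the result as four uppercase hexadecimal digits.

Running sums (mod 255):
  after byte 0 (92): sum1=92, sum2=92
  after byte 1 (234): sum1=71, sum2=163
  after byte 2 (13): sum1=84, sum2=247
  after byte 3 (12): sum1=96, sum2=88
Checksum = sum2·256 + sum1 = 88·256 + 96 = 22624 = 0x5860.

5860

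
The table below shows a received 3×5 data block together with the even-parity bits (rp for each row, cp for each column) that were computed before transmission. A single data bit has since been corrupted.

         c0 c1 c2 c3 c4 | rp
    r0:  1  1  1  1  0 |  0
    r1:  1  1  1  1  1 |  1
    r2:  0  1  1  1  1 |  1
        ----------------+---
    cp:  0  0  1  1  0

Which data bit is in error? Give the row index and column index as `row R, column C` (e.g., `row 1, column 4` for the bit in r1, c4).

row 2, column 1

Recompute each row's even parity and compare to rp:
  r0: data parity 0, sent rp 0 → ok
  r1: data parity 1, sent rp 1 → ok
  r2: data parity 0, sent rp 1 → mismatch
Recompute each column's even parity and compare to cp:
  c0: data parity 0, sent cp 0 → ok
  c1: data parity 1, sent cp 0 → mismatch
  c2: data parity 1, sent cp 1 → ok
  c3: data parity 1, sent cp 1 → ok
  c4: data parity 0, sent cp 0 → ok
Exactly one row (r2) and one column (c1) fail → the flipped bit is at their intersection.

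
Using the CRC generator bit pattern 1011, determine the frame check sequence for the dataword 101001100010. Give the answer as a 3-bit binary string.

110

Append 3 zeros: 101001100010000. Divide by 1011 (XOR where the leading bit is 1):
  pos 0: 1010 XOR 1011 = 0001
  pos 3: 1011 XOR 1011 = 0000
  pos 10: 1000 XOR 1011 = 0011
Remainder (last 3 bits) = 110. This is the CRC / FCS.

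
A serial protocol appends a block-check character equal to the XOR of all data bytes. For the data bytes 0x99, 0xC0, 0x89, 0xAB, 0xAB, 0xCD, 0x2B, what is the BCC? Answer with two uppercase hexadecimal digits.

36

XOR the bytes together:
  start with 0x99
  0x99 ⊕ 0xC0 = 0x59
  0x59 ⊕ 0x89 = 0xD0
  0xD0 ⊕ 0xAB = 0x7B
  0x7B ⊕ 0xAB = 0xD0
  0xD0 ⊕ 0xCD = 0x1D
  0x1D ⊕ 0x2B = 0x36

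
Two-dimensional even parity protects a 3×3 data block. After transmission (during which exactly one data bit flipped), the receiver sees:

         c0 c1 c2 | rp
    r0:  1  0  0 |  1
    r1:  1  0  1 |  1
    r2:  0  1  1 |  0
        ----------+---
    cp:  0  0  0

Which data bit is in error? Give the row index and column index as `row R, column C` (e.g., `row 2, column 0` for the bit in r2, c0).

Recompute each row's even parity and compare to rp:
  r0: data parity 1, sent rp 1 → ok
  r1: data parity 0, sent rp 1 → mismatch
  r2: data parity 0, sent rp 0 → ok
Recompute each column's even parity and compare to cp:
  c0: data parity 0, sent cp 0 → ok
  c1: data parity 1, sent cp 0 → mismatch
  c2: data parity 0, sent cp 0 → ok
Exactly one row (r1) and one column (c1) fail → the flipped bit is at their intersection.

row 1, column 1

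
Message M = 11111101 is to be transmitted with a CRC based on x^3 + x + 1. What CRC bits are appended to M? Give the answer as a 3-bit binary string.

101

Append 3 zeros: 11111101000. Divide by 1011 (XOR where the leading bit is 1):
  pos 0: 1111 XOR 1011 = 0100
  pos 1: 1001 XOR 1011 = 0010
  pos 3: 1010 XOR 1011 = 0001
  pos 6: 1100 XOR 1011 = 0111
  pos 7: 1110 XOR 1011 = 0101
Remainder (last 3 bits) = 101. This is the CRC / FCS.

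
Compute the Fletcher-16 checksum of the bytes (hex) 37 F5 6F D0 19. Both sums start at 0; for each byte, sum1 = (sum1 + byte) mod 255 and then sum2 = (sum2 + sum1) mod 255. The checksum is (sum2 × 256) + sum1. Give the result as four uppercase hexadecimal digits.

F486

Running sums (mod 255):
  after byte 0 (37): sum1=55, sum2=55
  after byte 1 (F5): sum1=45, sum2=100
  after byte 2 (6F): sum1=156, sum2=1
  after byte 3 (D0): sum1=109, sum2=110
  after byte 4 (19): sum1=134, sum2=244
Checksum = sum2·256 + sum1 = 244·256 + 134 = 62598 = 0xF486.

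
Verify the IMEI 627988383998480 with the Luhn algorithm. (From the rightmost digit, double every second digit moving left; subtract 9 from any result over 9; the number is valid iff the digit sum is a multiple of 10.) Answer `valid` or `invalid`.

From the right, keep odd positions and double even positions (subtract 9 from any doubled value over 9):
  doubled (positions 2,4,...): 7 7 9 7 7 9 4 → sum 50
  kept (positions 1,3,...): 0 4 9 3 3 8 7 6 → sum 40
Total = 90.
90 mod 10 = 0, so the number is valid.

valid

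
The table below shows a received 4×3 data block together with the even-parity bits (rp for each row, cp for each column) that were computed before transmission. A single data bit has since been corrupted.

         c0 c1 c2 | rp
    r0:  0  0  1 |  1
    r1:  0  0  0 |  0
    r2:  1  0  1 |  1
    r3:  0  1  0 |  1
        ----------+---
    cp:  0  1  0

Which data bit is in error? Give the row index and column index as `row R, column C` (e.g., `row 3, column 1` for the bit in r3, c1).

row 2, column 0

Recompute each row's even parity and compare to rp:
  r0: data parity 1, sent rp 1 → ok
  r1: data parity 0, sent rp 0 → ok
  r2: data parity 0, sent rp 1 → mismatch
  r3: data parity 1, sent rp 1 → ok
Recompute each column's even parity and compare to cp:
  c0: data parity 1, sent cp 0 → mismatch
  c1: data parity 1, sent cp 1 → ok
  c2: data parity 0, sent cp 0 → ok
Exactly one row (r2) and one column (c0) fail → the flipped bit is at their intersection.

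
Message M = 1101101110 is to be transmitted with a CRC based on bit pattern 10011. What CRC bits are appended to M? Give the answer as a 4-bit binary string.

1110

Append 4 zeros: 11011011100000. Divide by 10011 (XOR where the leading bit is 1):
  pos 0: 11011 XOR 10011 = 01000
  pos 1: 10000 XOR 10011 = 00011
  pos 4: 11111 XOR 10011 = 01100
  pos 5: 11000 XOR 10011 = 01011
  pos 6: 10110 XOR 10011 = 00101
  pos 8: 10100 XOR 10011 = 00111
Remainder (last 4 bits) = 1110. This is the CRC / FCS.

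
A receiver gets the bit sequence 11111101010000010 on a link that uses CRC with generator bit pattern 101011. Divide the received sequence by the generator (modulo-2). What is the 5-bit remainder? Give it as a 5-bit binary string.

Modulo-2 division of 11111101010000010 by 101011:
  pos 0: 111111 XOR 101011 = 010100
  pos 1: 101000 XOR 101011 = 000011
  pos 5: 111010 XOR 101011 = 010001
  pos 6: 100010 XOR 101011 = 001001
  pos 8: 100100 XOR 101011 = 001111
  pos 10: 111101 XOR 101011 = 010110
  pos 11: 101100 XOR 101011 = 000111
Remainder = 00111 (nonzero — an error is detected).

00111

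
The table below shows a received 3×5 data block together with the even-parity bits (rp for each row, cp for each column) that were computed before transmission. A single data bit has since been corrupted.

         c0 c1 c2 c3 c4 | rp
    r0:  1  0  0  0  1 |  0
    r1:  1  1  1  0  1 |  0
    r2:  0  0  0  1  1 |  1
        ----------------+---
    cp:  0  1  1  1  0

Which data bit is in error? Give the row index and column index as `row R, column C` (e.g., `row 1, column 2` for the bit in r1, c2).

row 2, column 4

Recompute each row's even parity and compare to rp:
  r0: data parity 0, sent rp 0 → ok
  r1: data parity 0, sent rp 0 → ok
  r2: data parity 0, sent rp 1 → mismatch
Recompute each column's even parity and compare to cp:
  c0: data parity 0, sent cp 0 → ok
  c1: data parity 1, sent cp 1 → ok
  c2: data parity 1, sent cp 1 → ok
  c3: data parity 1, sent cp 1 → ok
  c4: data parity 1, sent cp 0 → mismatch
Exactly one row (r2) and one column (c4) fail → the flipped bit is at their intersection.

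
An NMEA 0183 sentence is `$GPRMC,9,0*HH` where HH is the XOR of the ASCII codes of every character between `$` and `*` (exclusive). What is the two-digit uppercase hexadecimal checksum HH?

42

XOR the ASCII codes of the payload characters:
  'G' = 0x47 → acc = 0x47
  'P' = 0x50 → acc = 0x17
  'R' = 0x52 → acc = 0x45
  'M' = 0x4D → acc = 0x08
  'C' = 0x43 → acc = 0x4B
  ',' = 0x2C → acc = 0x67
  '9' = 0x39 → acc = 0x5E
  ',' = 0x2C → acc = 0x72
  '0' = 0x30 → acc = 0x42
Checksum = 0x42.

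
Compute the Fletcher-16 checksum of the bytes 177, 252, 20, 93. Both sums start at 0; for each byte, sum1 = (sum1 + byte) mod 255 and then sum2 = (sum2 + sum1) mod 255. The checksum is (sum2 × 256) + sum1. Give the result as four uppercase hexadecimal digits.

4320

Running sums (mod 255):
  after byte 0 (177): sum1=177, sum2=177
  after byte 1 (252): sum1=174, sum2=96
  after byte 2 (20): sum1=194, sum2=35
  after byte 3 (93): sum1=32, sum2=67
Checksum = sum2·256 + sum1 = 67·256 + 32 = 17184 = 0x4320.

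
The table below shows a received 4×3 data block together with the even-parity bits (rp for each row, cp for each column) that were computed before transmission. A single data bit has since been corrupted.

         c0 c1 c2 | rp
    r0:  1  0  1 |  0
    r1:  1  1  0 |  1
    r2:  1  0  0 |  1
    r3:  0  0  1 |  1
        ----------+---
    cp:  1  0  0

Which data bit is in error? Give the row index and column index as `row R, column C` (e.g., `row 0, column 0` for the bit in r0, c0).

Recompute each row's even parity and compare to rp:
  r0: data parity 0, sent rp 0 → ok
  r1: data parity 0, sent rp 1 → mismatch
  r2: data parity 1, sent rp 1 → ok
  r3: data parity 1, sent rp 1 → ok
Recompute each column's even parity and compare to cp:
  c0: data parity 1, sent cp 1 → ok
  c1: data parity 1, sent cp 0 → mismatch
  c2: data parity 0, sent cp 0 → ok
Exactly one row (r1) and one column (c1) fail → the flipped bit is at their intersection.

row 1, column 1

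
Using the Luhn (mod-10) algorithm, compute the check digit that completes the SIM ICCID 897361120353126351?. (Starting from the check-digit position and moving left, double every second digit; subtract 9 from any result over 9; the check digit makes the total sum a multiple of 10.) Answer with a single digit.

6

Partial digits right→left: 1 5 3 6 2 1 3 5 3 0 2 1 1 6 3 7 9 8
Double every second digit counting from the check-digit position (so the 1st, 3rd, 5th, ... of the partial from the right).
  doubled (with −9 where >9): 2 6 4 6 6 4 2 6 9 → sum 45
  kept as-is: 5 6 1 5 0 1 6 7 8 → sum 39
Total = 45 + 39 = 84.
Check digit = (10 − (84 mod 10)) mod 10 = 6.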